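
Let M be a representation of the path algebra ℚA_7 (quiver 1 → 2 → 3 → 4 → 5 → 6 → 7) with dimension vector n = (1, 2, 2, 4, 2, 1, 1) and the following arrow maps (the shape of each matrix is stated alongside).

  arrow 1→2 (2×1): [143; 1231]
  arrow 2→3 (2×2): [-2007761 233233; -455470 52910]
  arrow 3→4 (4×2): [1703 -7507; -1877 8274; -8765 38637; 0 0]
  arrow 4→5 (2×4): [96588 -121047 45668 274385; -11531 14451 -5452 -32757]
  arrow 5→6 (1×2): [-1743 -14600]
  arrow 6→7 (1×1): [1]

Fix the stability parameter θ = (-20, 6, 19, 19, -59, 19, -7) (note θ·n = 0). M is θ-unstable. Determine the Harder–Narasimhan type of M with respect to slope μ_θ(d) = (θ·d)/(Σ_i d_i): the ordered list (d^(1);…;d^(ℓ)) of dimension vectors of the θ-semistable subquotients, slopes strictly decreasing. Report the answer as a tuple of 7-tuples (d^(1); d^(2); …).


Via rank(M_{q-1}∘⋯∘M_p): M ≅ I[1,2], I[2,7], I[3,5], I[4,4]^2.
μ_θ-semistable layers: μ^(1)=19; μ^(2)=6; μ^(3)=-15/4; μ^(4)=-7; μ^(5)=-20

((0, 0, 0, 2, 0, 0, 0); (0, 1, 0, 0, 0, 1, 1); (0, 1, 1, 1, 1, 0, 0); (0, 0, 1, 1, 1, 0, 0); (1, 0, 0, 0, 0, 0, 0))


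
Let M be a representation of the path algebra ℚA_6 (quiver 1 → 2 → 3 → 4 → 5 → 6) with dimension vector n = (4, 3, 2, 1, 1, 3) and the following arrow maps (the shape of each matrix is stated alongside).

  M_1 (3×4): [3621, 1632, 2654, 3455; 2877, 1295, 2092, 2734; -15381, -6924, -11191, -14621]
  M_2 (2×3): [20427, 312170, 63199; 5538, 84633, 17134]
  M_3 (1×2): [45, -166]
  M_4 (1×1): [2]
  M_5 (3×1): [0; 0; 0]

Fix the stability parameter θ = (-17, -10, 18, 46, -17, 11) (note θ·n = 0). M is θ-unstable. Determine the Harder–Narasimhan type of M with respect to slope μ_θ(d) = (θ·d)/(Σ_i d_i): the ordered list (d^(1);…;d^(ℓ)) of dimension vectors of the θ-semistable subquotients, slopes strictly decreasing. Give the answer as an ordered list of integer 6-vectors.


Interval decomposition of M: I[1,1], I[1,2], I[1,3], I[1,5], I[6,6]^3.
HN type (ℓ=5): μ^(1)=18; μ^(2)=47/3; μ^(3)=11; μ^(4)=-10; μ^(5)=-17

((0, 0, 1, 0, 0, 0); (0, 0, 1, 1, 1, 0); (0, 0, 0, 0, 0, 3); (0, 3, 0, 0, 0, 0); (4, 0, 0, 0, 0, 0))


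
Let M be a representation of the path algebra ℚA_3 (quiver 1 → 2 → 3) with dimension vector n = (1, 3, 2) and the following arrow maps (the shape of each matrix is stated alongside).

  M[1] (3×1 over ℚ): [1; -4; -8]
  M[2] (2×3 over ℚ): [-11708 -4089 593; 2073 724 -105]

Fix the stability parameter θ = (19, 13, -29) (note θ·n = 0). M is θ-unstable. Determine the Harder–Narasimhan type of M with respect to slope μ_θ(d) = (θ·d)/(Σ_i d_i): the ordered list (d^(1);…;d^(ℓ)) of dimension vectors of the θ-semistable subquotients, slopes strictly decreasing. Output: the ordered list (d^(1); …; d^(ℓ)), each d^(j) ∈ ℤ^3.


Interval decomposition of M: I[1,3], I[2,2], I[2,3].
HN type (ℓ=3): μ^(1)=13; μ^(2)=1; μ^(3)=-8

((0, 1, 0); (1, 1, 1); (0, 1, 1))


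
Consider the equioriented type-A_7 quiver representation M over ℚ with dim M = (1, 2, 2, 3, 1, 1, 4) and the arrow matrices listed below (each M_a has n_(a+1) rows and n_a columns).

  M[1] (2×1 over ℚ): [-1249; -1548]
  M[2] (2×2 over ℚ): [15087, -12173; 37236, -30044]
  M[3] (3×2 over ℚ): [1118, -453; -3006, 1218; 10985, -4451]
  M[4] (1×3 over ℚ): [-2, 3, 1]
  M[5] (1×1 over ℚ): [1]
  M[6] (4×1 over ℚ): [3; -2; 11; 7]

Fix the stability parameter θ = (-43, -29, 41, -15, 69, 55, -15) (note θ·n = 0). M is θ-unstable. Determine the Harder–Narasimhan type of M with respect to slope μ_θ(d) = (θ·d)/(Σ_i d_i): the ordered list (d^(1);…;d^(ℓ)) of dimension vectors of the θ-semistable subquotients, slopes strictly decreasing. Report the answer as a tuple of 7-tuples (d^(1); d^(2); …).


Interval decomposition of M: I[1,7], I[2,2], I[3,4], I[4,4], I[7,7]^3.
HN type (ℓ=5): μ^(1)=109/3; μ^(2)=13; μ^(3)=-15; μ^(4)=-29; μ^(5)=-43

((0, 0, 0, 0, 1, 1, 1); (0, 0, 2, 2, 0, 0, 0); (0, 0, 0, 1, 0, 0, 3); (0, 2, 0, 0, 0, 0, 0); (1, 0, 0, 0, 0, 0, 0))


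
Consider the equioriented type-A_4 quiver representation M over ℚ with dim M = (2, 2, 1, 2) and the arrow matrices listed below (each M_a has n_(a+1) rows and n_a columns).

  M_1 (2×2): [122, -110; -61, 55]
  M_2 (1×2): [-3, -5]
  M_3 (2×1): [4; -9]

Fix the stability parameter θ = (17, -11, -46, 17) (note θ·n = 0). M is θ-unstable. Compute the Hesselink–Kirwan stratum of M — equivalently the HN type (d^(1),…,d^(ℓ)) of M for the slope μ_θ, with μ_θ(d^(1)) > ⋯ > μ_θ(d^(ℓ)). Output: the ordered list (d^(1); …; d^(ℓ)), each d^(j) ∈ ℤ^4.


Via rank(M_{q-1}∘⋯∘M_p): M ≅ I[1,1], I[1,4], I[2,2], I[4,4].
μ_θ-semistable layers: μ^(1)=17; μ^(2)=-11; μ^(3)=-40/3

((1, 0, 0, 2); (0, 1, 0, 0); (1, 1, 1, 0))


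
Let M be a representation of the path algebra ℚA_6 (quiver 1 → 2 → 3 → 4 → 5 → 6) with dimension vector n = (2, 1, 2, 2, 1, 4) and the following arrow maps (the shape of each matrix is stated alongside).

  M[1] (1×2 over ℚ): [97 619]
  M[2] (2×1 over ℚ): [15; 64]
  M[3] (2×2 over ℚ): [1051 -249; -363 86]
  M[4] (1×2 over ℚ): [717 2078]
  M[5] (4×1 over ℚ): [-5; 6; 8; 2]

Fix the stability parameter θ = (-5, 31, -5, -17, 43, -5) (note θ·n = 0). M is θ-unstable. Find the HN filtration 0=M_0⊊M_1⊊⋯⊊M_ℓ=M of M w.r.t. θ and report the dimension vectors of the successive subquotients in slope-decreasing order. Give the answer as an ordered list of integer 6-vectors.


Via rank(M_{q-1}∘⋯∘M_p): M ≅ I[1,1], I[1,6], I[3,4], I[6,6]^3.
μ_θ-semistable layers: μ^(1)=19; μ^(2)=3; μ^(3)=-5; μ^(4)=-11

((0, 0, 0, 0, 1, 1); (0, 1, 1, 1, 0, 0); (2, 0, 0, 0, 0, 3); (0, 0, 1, 1, 0, 0))


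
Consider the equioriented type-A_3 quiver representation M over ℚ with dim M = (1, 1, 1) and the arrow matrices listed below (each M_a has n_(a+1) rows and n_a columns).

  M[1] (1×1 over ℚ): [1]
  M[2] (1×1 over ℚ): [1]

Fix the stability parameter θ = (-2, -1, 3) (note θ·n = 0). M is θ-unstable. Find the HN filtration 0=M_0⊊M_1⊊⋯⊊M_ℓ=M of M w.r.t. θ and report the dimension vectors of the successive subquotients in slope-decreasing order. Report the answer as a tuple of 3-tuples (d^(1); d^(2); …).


Barcode: M ≅ I[1,3]. HN layers by μ_θ (3 steps, strictly decreasing):
  μ^(1)=3; μ^(2)=-1; μ^(3)=-2

((0, 0, 1); (0, 1, 0); (1, 0, 0))


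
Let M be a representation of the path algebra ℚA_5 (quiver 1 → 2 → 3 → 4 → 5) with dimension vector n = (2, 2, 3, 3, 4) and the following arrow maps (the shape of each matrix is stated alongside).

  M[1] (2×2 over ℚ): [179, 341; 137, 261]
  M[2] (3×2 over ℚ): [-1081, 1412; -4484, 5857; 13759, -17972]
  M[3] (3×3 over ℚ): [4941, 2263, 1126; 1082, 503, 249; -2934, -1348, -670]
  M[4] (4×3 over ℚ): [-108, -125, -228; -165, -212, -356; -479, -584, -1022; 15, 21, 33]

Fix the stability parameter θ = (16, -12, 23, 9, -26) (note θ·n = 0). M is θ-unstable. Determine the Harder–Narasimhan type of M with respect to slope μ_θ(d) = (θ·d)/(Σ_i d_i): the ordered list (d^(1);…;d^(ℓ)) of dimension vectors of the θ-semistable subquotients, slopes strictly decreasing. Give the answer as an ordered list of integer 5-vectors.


Interval decomposition of M: I[1,3], I[1,5], I[3,5], I[4,5], I[5,5].
HN type (ℓ=4): μ^(1)=23; μ^(2)=2; μ^(3)=-17/2; μ^(4)=-26

((0, 0, 1, 0, 0); (2, 2, 2, 2, 2); (0, 0, 0, 1, 1); (0, 0, 0, 0, 1))


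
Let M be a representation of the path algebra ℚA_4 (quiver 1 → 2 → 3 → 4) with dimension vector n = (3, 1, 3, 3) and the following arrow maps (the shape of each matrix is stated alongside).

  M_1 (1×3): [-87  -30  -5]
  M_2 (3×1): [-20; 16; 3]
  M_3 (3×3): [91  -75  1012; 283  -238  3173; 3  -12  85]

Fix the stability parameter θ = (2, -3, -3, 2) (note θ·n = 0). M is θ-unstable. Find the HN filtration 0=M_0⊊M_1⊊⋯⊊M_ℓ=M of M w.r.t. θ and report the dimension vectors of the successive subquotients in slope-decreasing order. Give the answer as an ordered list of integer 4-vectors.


Barcode: M ≅ I[1,1]^2, I[1,4], I[3,4]^2. HN layers by μ_θ (3 steps, strictly decreasing):
  μ^(1)=2; μ^(2)=-4/3; μ^(3)=-3

((2, 0, 0, 3); (1, 1, 1, 0); (0, 0, 2, 0))


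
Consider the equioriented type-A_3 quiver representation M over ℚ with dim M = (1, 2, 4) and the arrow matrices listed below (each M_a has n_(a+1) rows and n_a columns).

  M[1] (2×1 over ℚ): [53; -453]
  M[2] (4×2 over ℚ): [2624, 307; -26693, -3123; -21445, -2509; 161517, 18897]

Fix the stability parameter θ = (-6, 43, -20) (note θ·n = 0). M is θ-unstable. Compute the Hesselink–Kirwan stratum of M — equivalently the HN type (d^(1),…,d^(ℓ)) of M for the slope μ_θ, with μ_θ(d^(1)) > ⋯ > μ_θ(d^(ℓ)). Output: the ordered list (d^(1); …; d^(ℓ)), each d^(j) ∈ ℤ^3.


Barcode: M ≅ I[1,3], I[2,3], I[3,3]^2. HN layers by μ_θ (3 steps, strictly decreasing):
  μ^(1)=23/2; μ^(2)=-6; μ^(3)=-20

((0, 2, 2); (1, 0, 0); (0, 0, 2))


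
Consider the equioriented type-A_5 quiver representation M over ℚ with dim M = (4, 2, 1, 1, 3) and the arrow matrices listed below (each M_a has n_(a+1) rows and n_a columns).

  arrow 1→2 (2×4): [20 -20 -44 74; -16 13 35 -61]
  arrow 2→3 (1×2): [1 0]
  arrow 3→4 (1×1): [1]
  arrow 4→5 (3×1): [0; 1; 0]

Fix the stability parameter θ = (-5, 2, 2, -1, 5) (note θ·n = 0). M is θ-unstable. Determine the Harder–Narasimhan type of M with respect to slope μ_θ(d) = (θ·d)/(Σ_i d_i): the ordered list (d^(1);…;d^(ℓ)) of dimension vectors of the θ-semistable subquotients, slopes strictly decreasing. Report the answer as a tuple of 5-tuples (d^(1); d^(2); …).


Via rank(M_{q-1}∘⋯∘M_p): M ≅ I[1,1]^2, I[1,2], I[1,5], I[5,5]^2.
μ_θ-semistable layers: μ^(1)=5; μ^(2)=2; μ^(3)=1; μ^(4)=-5

((0, 0, 0, 0, 3); (0, 1, 0, 0, 0); (0, 1, 1, 1, 0); (4, 0, 0, 0, 0))


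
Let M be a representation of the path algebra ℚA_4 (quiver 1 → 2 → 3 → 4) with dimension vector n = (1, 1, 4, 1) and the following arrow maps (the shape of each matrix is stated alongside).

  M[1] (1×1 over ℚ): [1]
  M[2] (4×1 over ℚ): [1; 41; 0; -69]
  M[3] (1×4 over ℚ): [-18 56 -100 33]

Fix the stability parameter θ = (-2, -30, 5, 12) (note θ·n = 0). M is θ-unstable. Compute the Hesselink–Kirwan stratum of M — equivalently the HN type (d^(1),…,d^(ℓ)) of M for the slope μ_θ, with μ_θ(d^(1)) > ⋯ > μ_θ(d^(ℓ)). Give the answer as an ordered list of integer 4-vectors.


Via rank(M_{q-1}∘⋯∘M_p): M ≅ I[1,4], I[3,3]^3.
μ_θ-semistable layers: μ^(1)=12; μ^(2)=5; μ^(3)=-16

((0, 0, 0, 1); (0, 0, 4, 0); (1, 1, 0, 0))


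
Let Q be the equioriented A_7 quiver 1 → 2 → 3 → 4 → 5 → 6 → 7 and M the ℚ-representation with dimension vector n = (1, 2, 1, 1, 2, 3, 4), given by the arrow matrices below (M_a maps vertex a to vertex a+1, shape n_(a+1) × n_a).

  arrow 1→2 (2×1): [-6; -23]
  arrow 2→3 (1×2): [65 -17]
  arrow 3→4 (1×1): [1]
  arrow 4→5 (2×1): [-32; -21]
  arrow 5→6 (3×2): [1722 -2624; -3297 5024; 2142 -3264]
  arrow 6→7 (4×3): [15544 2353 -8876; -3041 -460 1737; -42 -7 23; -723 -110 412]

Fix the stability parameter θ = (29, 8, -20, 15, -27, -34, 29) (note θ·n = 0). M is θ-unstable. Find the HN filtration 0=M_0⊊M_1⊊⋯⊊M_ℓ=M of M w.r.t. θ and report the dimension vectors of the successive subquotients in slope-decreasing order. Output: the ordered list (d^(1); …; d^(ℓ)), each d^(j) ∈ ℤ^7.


Barcode: M ≅ I[1,5], I[2,2], I[5,7], I[6,7]^2, I[7,7]. HN layers by μ_θ (5 steps, strictly decreasing):
  μ^(1)=29; μ^(2)=8; μ^(3)=1; μ^(4)=-61/2; μ^(5)=-34

((0, 0, 0, 0, 0, 0, 4); (0, 1, 0, 0, 0, 0, 0); (1, 1, 1, 1, 1, 0, 0); (0, 0, 0, 0, 1, 1, 0); (0, 0, 0, 0, 0, 2, 0))


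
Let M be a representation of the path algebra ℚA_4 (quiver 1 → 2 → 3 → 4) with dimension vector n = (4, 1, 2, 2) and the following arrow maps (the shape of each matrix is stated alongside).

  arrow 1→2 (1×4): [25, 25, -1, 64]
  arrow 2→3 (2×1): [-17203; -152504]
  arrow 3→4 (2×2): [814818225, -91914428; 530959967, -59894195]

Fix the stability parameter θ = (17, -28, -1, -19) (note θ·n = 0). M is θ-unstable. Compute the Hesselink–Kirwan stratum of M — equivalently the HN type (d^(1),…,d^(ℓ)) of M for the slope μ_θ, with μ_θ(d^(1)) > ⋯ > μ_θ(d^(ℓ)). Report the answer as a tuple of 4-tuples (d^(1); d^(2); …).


Interval decomposition of M: I[1,1]^3, I[1,4], I[3,4].
HN type (ℓ=3): μ^(1)=17; μ^(2)=-31/4; μ^(3)=-10

((3, 0, 0, 0); (1, 1, 1, 1); (0, 0, 1, 1))


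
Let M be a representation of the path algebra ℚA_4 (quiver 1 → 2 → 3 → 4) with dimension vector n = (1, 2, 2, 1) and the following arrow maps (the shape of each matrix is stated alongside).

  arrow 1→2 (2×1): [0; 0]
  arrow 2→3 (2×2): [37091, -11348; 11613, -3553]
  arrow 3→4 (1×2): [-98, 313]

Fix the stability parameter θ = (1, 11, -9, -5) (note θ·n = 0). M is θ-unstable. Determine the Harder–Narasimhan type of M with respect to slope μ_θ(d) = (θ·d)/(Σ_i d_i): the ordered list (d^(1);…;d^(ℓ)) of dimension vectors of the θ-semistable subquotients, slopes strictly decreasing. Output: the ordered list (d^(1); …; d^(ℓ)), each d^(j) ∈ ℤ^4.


Interval decomposition of M: I[1,1], I[2,3], I[2,4].
HN type (ℓ=2): μ^(1)=1; μ^(2)=-1

((1, 1, 1, 0); (0, 1, 1, 1))


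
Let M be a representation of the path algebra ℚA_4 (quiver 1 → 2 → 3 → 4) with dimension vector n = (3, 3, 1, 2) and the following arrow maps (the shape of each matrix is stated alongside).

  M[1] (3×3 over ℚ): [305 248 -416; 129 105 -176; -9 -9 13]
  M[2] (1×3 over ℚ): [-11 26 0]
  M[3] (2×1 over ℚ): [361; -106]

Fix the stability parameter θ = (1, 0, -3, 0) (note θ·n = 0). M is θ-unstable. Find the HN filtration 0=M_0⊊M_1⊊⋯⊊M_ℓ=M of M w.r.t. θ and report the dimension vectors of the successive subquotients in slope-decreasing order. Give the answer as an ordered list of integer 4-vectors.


Via rank(M_{q-1}∘⋯∘M_p): M ≅ I[1,2]^2, I[1,4], I[4,4].
μ_θ-semistable layers: μ^(1)=1/2; μ^(2)=0; μ^(3)=-2/3

((2, 2, 0, 0); (0, 0, 0, 2); (1, 1, 1, 0))


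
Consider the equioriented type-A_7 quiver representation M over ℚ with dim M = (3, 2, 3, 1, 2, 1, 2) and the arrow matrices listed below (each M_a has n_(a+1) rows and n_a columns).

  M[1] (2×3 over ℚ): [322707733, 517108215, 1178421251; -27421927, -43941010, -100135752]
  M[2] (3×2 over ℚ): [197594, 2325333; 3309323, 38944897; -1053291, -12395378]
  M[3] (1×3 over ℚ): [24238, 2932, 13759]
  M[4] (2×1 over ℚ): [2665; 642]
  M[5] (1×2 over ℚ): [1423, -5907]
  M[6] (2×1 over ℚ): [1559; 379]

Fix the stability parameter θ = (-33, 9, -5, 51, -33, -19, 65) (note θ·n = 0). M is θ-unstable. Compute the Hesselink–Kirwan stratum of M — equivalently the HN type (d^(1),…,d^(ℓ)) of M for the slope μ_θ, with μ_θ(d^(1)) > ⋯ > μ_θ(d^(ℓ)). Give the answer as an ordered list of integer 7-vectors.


Barcode: M ≅ I[1,1], I[1,3], I[1,7], I[3,3], I[5,5], I[7,7]. HN layers by μ_θ (5 steps, strictly decreasing):
  μ^(1)=65; μ^(2)=2; μ^(3)=3/5; μ^(4)=-5; μ^(5)=-33

((0, 0, 0, 0, 0, 0, 2); (0, 1, 1, 0, 0, 0, 0); (0, 1, 1, 1, 1, 1, 0); (0, 0, 1, 0, 0, 0, 0); (3, 0, 0, 0, 1, 0, 0))


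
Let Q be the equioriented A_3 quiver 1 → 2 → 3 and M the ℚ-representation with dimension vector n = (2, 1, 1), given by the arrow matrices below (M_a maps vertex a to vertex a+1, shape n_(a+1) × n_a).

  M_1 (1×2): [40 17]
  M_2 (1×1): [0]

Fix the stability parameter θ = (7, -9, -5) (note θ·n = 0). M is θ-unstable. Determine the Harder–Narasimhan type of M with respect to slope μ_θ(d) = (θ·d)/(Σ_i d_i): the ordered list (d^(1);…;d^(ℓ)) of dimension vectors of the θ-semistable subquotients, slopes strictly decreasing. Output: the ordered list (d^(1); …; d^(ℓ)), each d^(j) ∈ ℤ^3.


Via rank(M_{q-1}∘⋯∘M_p): M ≅ I[1,1], I[1,2], I[3,3].
μ_θ-semistable layers: μ^(1)=7; μ^(2)=-1; μ^(3)=-5

((1, 0, 0); (1, 1, 0); (0, 0, 1))


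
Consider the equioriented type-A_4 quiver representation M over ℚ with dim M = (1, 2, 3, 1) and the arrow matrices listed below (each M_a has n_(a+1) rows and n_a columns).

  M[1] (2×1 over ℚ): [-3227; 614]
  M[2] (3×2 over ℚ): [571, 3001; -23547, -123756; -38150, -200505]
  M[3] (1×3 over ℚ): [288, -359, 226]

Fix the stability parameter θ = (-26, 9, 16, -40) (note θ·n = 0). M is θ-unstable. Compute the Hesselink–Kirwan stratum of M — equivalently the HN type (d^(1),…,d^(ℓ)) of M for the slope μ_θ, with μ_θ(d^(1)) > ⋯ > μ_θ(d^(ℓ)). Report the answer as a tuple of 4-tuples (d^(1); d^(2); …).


Interval decomposition of M: I[1,4], I[2,3], I[3,3].
HN type (ℓ=4): μ^(1)=16; μ^(2)=9; μ^(3)=-5; μ^(4)=-26

((0, 0, 2, 0); (0, 1, 0, 0); (0, 1, 1, 1); (1, 0, 0, 0))


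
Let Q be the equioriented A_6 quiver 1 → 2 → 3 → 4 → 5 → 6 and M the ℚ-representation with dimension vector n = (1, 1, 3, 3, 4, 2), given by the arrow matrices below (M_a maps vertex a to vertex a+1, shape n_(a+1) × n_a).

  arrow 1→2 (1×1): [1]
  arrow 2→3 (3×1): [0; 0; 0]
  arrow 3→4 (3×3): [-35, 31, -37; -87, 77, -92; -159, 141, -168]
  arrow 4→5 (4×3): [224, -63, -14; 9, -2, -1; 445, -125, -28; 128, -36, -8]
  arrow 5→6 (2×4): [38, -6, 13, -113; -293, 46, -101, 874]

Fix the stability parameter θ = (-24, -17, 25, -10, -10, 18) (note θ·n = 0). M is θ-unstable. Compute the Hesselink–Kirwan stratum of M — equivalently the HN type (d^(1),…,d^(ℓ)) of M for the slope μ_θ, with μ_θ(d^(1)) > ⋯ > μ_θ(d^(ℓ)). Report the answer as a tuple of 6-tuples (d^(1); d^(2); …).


Interval decomposition of M: I[1,2], I[3,3], I[3,6]^2, I[4,5], I[5,5].
HN type (ℓ=6): μ^(1)=25; μ^(2)=18; μ^(3)=5/3; μ^(4)=-10; μ^(5)=-17; μ^(6)=-24

((0, 0, 1, 0, 0, 0); (0, 0, 0, 0, 0, 2); (0, 0, 2, 2, 2, 0); (0, 0, 0, 1, 2, 0); (0, 1, 0, 0, 0, 0); (1, 0, 0, 0, 0, 0))


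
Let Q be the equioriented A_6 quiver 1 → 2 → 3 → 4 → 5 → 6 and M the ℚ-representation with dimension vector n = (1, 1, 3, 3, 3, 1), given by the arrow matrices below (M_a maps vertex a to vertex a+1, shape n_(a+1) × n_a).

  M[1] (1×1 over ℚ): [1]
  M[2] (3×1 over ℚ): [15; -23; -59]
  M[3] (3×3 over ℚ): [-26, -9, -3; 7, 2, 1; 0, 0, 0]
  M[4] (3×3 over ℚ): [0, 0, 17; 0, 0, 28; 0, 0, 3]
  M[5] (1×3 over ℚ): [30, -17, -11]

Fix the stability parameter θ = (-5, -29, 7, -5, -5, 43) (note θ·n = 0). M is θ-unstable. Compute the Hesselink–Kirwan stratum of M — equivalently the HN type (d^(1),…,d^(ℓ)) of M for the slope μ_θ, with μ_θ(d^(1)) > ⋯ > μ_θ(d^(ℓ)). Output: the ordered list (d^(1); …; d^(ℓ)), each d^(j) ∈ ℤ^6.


Interval decomposition of M: I[1,4], I[3,3], I[3,4], I[4,6], I[5,5]^2.
HN type (ℓ=5): μ^(1)=43; μ^(2)=7; μ^(3)=1; μ^(4)=-5; μ^(5)=-17

((0, 0, 0, 0, 0, 1); (0, 0, 1, 0, 0, 0); (0, 0, 2, 2, 0, 0); (0, 0, 0, 1, 3, 0); (1, 1, 0, 0, 0, 0))


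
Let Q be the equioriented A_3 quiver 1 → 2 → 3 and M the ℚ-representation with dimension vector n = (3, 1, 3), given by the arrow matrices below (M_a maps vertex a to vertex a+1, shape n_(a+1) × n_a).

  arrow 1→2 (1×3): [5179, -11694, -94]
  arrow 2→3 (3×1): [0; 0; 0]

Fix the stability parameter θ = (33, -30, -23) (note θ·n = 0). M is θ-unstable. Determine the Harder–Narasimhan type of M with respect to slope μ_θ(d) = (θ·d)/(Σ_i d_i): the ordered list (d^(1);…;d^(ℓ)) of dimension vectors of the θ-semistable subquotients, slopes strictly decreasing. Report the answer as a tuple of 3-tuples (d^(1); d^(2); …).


Interval decomposition of M: I[1,1]^2, I[1,2], I[3,3]^3.
HN type (ℓ=3): μ^(1)=33; μ^(2)=3/2; μ^(3)=-23

((2, 0, 0); (1, 1, 0); (0, 0, 3))


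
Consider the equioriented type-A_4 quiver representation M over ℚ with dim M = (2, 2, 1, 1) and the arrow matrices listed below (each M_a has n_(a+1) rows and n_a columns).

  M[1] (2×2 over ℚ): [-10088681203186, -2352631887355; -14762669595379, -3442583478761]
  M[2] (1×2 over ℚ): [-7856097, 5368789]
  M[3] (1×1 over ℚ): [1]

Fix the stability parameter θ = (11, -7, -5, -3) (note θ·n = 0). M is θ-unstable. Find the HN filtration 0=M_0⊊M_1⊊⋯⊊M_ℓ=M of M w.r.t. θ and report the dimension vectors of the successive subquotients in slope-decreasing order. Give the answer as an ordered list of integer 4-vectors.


Via rank(M_{q-1}∘⋯∘M_p): M ≅ I[1,2], I[1,4].
μ_θ-semistable layers: μ^(1)=2; μ^(2)=-1

((1, 1, 0, 0); (1, 1, 1, 1))


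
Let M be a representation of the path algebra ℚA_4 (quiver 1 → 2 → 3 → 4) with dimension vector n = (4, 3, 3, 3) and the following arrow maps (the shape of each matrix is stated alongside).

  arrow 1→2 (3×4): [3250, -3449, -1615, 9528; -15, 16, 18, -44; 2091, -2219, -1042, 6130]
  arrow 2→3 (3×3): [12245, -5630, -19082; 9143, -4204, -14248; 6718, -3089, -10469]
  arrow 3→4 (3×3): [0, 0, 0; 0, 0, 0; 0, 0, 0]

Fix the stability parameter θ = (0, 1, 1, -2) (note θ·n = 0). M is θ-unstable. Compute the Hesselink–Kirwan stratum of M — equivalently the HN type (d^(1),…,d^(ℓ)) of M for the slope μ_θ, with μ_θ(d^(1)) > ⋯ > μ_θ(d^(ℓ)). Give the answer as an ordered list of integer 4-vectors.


Interval decomposition of M: I[1,1], I[1,2], I[1,3]^2, I[3,3], I[4,4]^3.
HN type (ℓ=3): μ^(1)=1; μ^(2)=0; μ^(3)=-2

((0, 3, 3, 0); (4, 0, 0, 0); (0, 0, 0, 3))


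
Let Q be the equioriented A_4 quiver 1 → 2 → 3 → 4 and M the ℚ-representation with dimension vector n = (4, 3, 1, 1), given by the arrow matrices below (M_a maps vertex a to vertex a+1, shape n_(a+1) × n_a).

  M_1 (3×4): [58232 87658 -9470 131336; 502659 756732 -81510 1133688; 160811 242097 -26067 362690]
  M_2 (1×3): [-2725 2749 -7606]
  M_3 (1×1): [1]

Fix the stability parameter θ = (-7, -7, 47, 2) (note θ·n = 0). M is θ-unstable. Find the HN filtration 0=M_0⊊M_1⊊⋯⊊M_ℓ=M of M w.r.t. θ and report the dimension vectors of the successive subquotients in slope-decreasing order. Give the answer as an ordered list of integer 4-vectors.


Via rank(M_{q-1}∘⋯∘M_p): M ≅ I[1,1], I[1,2]^2, I[1,4].
μ_θ-semistable layers: μ^(1)=49/2; μ^(2)=-7

((0, 0, 1, 1); (4, 3, 0, 0))


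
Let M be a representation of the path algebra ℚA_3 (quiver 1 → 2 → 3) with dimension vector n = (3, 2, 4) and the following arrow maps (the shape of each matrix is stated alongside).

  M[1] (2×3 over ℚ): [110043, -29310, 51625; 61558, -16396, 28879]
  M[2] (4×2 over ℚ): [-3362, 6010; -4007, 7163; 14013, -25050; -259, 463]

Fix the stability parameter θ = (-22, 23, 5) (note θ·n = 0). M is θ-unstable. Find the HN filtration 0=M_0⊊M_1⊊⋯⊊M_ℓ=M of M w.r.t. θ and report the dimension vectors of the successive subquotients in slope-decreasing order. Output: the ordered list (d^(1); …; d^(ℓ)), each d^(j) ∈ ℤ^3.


Via rank(M_{q-1}∘⋯∘M_p): M ≅ I[1,1], I[1,3]^2, I[3,3]^2.
μ_θ-semistable layers: μ^(1)=14; μ^(2)=5; μ^(3)=-22

((0, 2, 2); (0, 0, 2); (3, 0, 0))


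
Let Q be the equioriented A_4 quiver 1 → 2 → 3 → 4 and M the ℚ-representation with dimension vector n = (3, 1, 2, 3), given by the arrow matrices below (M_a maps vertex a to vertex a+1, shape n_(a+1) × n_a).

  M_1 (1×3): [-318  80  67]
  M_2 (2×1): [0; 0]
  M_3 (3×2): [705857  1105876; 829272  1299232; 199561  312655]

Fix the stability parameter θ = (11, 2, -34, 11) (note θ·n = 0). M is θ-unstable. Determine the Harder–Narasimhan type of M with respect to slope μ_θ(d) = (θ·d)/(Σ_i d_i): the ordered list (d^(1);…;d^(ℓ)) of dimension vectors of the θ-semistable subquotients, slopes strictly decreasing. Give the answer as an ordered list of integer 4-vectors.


Interval decomposition of M: I[1,1]^2, I[1,2], I[3,4]^2, I[4,4].
HN type (ℓ=3): μ^(1)=11; μ^(2)=13/2; μ^(3)=-34

((2, 0, 0, 3); (1, 1, 0, 0); (0, 0, 2, 0))


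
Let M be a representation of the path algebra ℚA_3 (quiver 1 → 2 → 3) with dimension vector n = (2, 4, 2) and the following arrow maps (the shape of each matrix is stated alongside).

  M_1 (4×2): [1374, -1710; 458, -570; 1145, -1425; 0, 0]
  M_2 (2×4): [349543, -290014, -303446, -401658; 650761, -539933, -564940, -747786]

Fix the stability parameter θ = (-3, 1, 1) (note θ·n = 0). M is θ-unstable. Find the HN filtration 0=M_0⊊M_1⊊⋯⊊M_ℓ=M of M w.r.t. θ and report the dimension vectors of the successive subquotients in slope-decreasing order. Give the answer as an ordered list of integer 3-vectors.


Interval decomposition of M: I[1,1], I[1,2], I[2,2], I[2,3]^2.
HN type (ℓ=2): μ^(1)=1; μ^(2)=-3

((0, 4, 2); (2, 0, 0))


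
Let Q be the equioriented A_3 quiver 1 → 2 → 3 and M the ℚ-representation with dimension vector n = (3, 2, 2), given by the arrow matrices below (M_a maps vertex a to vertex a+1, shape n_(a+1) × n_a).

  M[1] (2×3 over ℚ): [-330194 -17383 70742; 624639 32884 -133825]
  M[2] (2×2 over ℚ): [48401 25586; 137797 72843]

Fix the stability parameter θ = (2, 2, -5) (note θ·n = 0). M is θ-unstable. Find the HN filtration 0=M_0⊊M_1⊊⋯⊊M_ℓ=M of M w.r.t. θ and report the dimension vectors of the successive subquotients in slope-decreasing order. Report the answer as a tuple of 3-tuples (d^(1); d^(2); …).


Interval decomposition of M: I[1,1], I[1,3]^2.
HN type (ℓ=2): μ^(1)=2; μ^(2)=-1/3

((1, 0, 0); (2, 2, 2))


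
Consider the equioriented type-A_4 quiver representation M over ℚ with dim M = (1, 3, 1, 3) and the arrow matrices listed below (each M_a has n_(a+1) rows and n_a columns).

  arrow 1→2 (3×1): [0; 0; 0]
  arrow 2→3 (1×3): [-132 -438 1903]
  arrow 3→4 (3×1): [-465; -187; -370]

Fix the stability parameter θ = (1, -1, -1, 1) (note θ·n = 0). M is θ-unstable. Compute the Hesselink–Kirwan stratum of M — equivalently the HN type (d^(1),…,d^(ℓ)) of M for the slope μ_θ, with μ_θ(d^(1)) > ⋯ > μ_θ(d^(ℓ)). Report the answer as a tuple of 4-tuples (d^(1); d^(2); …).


Interval decomposition of M: I[1,1], I[2,2]^2, I[2,4], I[4,4]^2.
HN type (ℓ=2): μ^(1)=1; μ^(2)=-1

((1, 0, 0, 3); (0, 3, 1, 0))


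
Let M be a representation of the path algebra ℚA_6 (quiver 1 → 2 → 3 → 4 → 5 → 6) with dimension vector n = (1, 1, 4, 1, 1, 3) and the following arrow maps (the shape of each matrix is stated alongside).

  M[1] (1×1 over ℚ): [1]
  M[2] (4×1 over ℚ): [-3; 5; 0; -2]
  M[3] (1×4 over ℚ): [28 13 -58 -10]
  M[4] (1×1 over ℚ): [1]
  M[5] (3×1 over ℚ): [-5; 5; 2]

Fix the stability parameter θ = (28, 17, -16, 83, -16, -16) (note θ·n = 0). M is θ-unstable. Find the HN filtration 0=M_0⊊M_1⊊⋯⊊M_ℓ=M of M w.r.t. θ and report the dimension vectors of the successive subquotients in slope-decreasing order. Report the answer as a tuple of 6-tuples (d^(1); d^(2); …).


Via rank(M_{q-1}∘⋯∘M_p): M ≅ I[1,6], I[3,3]^3, I[6,6]^2.
μ_θ-semistable layers: μ^(1)=17; μ^(2)=29/3; μ^(3)=-16

((0, 0, 0, 1, 1, 1); (1, 1, 1, 0, 0, 0); (0, 0, 3, 0, 0, 2))


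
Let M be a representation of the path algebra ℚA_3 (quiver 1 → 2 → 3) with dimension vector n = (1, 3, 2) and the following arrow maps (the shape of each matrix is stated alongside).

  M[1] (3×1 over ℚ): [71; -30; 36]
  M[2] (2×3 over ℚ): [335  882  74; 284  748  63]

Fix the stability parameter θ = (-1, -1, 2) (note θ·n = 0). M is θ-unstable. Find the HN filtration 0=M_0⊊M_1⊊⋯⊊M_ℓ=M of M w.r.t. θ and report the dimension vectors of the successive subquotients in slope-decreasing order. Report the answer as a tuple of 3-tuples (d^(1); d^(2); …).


Via rank(M_{q-1}∘⋯∘M_p): M ≅ I[1,3], I[2,2], I[2,3].
μ_θ-semistable layers: μ^(1)=2; μ^(2)=-1

((0, 0, 2); (1, 3, 0))


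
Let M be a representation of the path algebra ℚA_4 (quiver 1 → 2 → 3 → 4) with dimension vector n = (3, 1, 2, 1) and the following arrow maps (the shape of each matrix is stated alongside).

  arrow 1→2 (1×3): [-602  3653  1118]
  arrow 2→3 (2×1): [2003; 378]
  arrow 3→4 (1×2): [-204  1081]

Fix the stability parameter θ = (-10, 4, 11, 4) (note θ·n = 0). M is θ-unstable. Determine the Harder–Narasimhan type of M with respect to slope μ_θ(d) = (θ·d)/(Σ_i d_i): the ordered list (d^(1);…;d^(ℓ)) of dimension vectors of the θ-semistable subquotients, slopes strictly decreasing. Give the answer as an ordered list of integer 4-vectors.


Interval decomposition of M: I[1,1]^2, I[1,4], I[3,3].
HN type (ℓ=4): μ^(1)=11; μ^(2)=15/2; μ^(3)=4; μ^(4)=-10

((0, 0, 1, 0); (0, 0, 1, 1); (0, 1, 0, 0); (3, 0, 0, 0))


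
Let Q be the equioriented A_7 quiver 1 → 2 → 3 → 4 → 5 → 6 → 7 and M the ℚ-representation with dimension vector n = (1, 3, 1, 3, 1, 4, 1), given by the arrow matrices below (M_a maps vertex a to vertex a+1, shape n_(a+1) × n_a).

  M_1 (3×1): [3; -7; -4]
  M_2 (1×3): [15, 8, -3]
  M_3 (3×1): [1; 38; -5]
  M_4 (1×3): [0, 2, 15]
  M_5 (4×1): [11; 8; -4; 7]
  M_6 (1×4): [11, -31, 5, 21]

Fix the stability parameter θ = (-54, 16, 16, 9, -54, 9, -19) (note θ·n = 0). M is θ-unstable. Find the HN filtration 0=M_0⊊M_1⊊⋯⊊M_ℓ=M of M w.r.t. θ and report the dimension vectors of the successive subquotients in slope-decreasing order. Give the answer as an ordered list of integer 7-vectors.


Via rank(M_{q-1}∘⋯∘M_p): M ≅ I[1,6], I[2,2]^2, I[4,4]^2, I[6,6]^2, I[6,7].
μ_θ-semistable layers: μ^(1)=16; μ^(2)=9; μ^(3)=-13/4; μ^(4)=-5; μ^(5)=-54

((0, 2, 0, 0, 0, 0, 0); (0, 0, 0, 2, 0, 3, 0); (0, 1, 1, 1, 1, 0, 0); (0, 0, 0, 0, 0, 1, 1); (1, 0, 0, 0, 0, 0, 0))


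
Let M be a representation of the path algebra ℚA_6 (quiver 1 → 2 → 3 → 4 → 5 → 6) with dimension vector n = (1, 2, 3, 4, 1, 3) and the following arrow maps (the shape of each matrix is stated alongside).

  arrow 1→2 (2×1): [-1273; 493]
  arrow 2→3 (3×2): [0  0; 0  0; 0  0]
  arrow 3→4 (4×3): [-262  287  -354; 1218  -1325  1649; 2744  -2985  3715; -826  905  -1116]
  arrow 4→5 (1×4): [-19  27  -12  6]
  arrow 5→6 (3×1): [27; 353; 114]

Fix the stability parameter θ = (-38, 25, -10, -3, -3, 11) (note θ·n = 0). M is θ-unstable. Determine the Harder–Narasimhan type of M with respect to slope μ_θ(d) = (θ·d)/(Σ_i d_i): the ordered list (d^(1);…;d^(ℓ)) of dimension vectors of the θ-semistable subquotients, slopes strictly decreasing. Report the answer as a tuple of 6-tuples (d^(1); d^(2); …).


Interval decomposition of M: I[1,2], I[2,2], I[3,4]^2, I[3,6], I[4,4], I[6,6]^2.
HN type (ℓ=5): μ^(1)=25; μ^(2)=11; μ^(3)=-3; μ^(4)=-10; μ^(5)=-38

((0, 2, 0, 0, 0, 0); (0, 0, 0, 0, 0, 3); (0, 0, 0, 4, 1, 0); (0, 0, 3, 0, 0, 0); (1, 0, 0, 0, 0, 0))


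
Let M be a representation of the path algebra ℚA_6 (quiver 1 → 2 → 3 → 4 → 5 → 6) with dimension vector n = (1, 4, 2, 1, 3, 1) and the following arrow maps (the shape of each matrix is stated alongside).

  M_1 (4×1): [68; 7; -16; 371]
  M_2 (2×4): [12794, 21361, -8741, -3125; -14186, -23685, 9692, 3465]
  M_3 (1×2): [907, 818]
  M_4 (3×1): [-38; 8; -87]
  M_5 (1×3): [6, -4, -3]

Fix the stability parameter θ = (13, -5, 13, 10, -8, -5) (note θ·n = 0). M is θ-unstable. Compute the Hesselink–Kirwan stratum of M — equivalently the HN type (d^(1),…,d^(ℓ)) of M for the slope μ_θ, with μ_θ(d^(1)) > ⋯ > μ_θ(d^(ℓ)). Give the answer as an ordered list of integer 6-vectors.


Via rank(M_{q-1}∘⋯∘M_p): M ≅ I[1,2], I[2,2], I[2,3], I[2,6], I[5,5]^2.
μ_θ-semistable layers: μ^(1)=13; μ^(2)=4; μ^(3)=5/2; μ^(4)=-5; μ^(5)=-8

((0, 0, 1, 0, 0, 0); (1, 1, 0, 0, 0, 0); (0, 0, 1, 1, 1, 1); (0, 3, 0, 0, 0, 0); (0, 0, 0, 0, 2, 0))


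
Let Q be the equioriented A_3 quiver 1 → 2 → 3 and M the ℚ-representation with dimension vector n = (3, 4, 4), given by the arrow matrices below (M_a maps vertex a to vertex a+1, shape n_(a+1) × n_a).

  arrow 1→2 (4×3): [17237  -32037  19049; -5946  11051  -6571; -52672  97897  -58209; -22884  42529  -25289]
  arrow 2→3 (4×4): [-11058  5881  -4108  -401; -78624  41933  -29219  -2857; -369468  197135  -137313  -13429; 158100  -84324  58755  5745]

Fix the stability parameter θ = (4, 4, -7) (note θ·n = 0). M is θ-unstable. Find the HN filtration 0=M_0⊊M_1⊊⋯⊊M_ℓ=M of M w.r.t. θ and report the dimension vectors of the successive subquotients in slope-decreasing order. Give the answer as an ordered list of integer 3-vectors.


Via rank(M_{q-1}∘⋯∘M_p): M ≅ I[1,1], I[1,2], I[1,3], I[2,3]^2, I[3,3].
μ_θ-semistable layers: μ^(1)=4; μ^(2)=1/3; μ^(3)=-3/2; μ^(4)=-7

((2, 1, 0); (1, 1, 1); (0, 2, 2); (0, 0, 1))


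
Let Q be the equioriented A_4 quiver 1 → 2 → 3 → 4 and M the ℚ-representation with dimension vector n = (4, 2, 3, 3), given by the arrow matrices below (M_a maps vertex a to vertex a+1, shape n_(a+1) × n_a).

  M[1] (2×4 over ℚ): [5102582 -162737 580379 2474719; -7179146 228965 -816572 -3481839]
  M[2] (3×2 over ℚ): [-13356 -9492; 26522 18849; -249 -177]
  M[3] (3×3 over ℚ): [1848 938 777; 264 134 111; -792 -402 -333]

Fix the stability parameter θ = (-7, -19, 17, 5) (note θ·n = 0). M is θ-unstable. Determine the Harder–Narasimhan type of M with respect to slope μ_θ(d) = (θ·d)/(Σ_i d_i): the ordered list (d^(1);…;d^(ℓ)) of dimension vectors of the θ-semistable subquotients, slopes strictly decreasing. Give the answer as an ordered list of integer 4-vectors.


Interval decomposition of M: I[1,1]^2, I[1,3], I[1,4], I[3,3], I[4,4]^2.
HN type (ℓ=5): μ^(1)=17; μ^(2)=11; μ^(3)=5; μ^(4)=-7; μ^(5)=-13

((0, 0, 2, 0); (0, 0, 1, 1); (0, 0, 0, 2); (2, 0, 0, 0); (2, 2, 0, 0))


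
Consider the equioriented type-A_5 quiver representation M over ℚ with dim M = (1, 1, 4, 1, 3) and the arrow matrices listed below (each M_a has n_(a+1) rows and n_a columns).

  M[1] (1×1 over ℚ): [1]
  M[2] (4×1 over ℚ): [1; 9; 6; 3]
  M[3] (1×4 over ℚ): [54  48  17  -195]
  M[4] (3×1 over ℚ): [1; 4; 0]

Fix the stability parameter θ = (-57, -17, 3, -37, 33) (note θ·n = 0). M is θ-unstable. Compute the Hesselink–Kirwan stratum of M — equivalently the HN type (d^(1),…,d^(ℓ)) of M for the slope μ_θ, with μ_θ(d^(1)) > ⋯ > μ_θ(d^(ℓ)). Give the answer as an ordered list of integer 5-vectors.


Barcode: M ≅ I[1,5], I[3,3]^3, I[5,5]^2. HN layers by μ_θ (4 steps, strictly decreasing):
  μ^(1)=33; μ^(2)=3; μ^(3)=-17; μ^(4)=-57

((0, 0, 0, 0, 3); (0, 0, 3, 0, 0); (0, 1, 1, 1, 0); (1, 0, 0, 0, 0))


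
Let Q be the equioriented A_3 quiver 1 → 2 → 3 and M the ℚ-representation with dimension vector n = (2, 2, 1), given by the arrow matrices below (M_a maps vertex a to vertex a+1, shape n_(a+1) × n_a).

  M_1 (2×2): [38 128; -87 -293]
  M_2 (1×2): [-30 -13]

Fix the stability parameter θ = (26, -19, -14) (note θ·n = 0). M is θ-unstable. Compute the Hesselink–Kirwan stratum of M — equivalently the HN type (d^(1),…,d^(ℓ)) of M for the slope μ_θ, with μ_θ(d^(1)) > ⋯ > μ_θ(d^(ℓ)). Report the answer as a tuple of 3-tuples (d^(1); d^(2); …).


Interval decomposition of M: I[1,2], I[1,3].
HN type (ℓ=2): μ^(1)=7/2; μ^(2)=-7/3

((1, 1, 0); (1, 1, 1))


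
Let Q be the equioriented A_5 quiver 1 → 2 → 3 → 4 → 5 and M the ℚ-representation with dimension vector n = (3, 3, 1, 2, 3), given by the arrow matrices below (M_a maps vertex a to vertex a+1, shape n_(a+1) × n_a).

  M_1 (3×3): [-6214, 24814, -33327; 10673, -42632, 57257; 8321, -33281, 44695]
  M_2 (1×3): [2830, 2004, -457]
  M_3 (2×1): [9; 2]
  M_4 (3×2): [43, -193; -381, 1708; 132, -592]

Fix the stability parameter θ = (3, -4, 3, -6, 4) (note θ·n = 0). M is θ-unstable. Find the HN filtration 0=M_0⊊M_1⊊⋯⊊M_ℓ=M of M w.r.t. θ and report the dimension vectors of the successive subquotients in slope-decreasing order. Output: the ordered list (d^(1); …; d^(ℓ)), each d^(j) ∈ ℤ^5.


Interval decomposition of M: I[1,2]^2, I[1,5], I[4,5], I[5,5].
HN type (ℓ=4): μ^(1)=4; μ^(2)=-1/2; μ^(3)=-1; μ^(4)=-6

((0, 0, 0, 0, 3); (2, 2, 0, 0, 0); (1, 1, 1, 1, 0); (0, 0, 0, 1, 0))


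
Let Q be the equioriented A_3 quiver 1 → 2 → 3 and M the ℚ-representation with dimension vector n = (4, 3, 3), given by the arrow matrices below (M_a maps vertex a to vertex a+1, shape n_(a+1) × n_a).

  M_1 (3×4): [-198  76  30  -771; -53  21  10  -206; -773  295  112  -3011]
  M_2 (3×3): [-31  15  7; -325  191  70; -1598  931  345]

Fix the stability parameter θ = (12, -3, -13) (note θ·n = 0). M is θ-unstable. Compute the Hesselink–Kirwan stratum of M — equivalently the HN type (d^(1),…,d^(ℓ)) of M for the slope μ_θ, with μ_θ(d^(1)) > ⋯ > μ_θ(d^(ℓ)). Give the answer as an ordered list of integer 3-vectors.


Via rank(M_{q-1}∘⋯∘M_p): M ≅ I[1,1]^2, I[1,3]^2, I[2,3].
μ_θ-semistable layers: μ^(1)=12; μ^(2)=-4/3; μ^(3)=-8

((2, 0, 0); (2, 2, 2); (0, 1, 1))


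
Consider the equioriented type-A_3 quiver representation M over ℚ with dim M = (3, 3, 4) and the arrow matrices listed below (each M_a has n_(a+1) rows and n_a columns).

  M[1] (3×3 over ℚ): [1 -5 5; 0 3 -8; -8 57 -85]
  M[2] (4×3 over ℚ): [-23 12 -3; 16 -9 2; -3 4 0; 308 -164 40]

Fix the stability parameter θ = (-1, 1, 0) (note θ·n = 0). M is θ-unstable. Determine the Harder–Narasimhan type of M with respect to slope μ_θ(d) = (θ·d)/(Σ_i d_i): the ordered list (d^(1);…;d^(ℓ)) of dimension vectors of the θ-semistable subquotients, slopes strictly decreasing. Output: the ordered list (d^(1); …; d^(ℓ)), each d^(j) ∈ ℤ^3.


Barcode: M ≅ I[1,3]^3, I[3,3]. HN layers by μ_θ (3 steps, strictly decreasing):
  μ^(1)=1/2; μ^(2)=0; μ^(3)=-1

((0, 3, 3); (0, 0, 1); (3, 0, 0))


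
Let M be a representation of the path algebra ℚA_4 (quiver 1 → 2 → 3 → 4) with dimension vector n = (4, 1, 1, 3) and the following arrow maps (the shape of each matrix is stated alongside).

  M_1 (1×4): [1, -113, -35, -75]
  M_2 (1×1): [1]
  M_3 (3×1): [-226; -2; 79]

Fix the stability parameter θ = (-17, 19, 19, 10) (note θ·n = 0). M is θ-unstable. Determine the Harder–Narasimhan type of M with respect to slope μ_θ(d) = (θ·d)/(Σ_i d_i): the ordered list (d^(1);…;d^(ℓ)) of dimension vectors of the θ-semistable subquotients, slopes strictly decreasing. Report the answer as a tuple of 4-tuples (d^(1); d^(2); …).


Barcode: M ≅ I[1,1]^3, I[1,4], I[4,4]^2. HN layers by μ_θ (3 steps, strictly decreasing):
  μ^(1)=16; μ^(2)=10; μ^(3)=-17

((0, 1, 1, 1); (0, 0, 0, 2); (4, 0, 0, 0))


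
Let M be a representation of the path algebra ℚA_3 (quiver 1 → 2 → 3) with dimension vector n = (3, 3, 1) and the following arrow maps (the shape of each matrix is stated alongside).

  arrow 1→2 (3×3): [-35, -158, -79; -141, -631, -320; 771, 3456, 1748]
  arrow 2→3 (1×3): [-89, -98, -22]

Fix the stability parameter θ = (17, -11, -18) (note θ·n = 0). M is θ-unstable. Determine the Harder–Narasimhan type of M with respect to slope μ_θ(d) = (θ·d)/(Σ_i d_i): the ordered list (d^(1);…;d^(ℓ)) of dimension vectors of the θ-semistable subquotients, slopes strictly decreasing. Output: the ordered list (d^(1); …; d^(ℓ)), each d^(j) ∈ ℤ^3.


Barcode: M ≅ I[1,2]^2, I[1,3]. HN layers by μ_θ (2 steps, strictly decreasing):
  μ^(1)=3; μ^(2)=-4

((2, 2, 0); (1, 1, 1))


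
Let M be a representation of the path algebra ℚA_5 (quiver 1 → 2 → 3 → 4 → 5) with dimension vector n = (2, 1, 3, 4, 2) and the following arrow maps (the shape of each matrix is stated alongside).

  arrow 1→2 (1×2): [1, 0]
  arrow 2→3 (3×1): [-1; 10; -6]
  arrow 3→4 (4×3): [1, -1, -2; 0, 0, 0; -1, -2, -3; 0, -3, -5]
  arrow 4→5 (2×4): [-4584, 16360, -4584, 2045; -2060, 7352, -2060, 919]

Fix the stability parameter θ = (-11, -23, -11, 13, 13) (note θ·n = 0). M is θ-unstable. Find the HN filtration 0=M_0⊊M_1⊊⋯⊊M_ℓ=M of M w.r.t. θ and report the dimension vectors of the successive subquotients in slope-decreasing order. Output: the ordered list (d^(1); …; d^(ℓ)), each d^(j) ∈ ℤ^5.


Interval decomposition of M: I[1,1], I[1,4], I[3,3], I[3,5], I[4,4], I[4,5].
HN type (ℓ=3): μ^(1)=13; μ^(2)=-11; μ^(3)=-17

((0, 0, 0, 4, 2); (1, 0, 3, 0, 0); (1, 1, 0, 0, 0))
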